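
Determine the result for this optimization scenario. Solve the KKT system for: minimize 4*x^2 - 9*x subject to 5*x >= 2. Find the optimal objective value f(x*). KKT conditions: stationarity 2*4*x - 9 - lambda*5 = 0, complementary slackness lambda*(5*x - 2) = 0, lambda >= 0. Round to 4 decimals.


Step 1: Try lambda = 0 (constraint inactive).
Stationarity: 2*4*x - 9 = 0
x* = 9/(2*4) = 1.125
Check constraint: 5*1.125 = 5.625 >= 2 -- satisfied.
Step 2: Compute optimal value.
f(x*) = 4*1.125^2 - 9*1.125 = -5.0625


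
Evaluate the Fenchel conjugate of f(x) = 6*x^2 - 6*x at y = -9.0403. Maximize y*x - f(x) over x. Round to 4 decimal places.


f*(y) = sup_x {y*x - a*x^2 - b*x} = sup_x {(y-b)*x - a*x^2}
FOC: (y - b) - 2a*x = 0 => x* = (y - b)/(2a)
x* = (-9.0403 + 6)/(2*6) = -0.2534
f*(-9.0403) = (y-b)^2/(4a) = (-9.0403 + 6)^2/(4*6)
= 9.2434/24 = 0.3851


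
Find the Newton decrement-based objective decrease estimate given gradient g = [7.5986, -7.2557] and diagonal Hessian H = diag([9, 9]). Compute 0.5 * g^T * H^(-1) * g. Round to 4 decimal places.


Step 1: H is diagonal, so H^(-1) * g = [0.8443, -0.8062].
Step 2: g^T H^(-1) g = sum_i g_i^2 / H_ii
  = (7.5986)^2/9 + (-7.2557)^2/9
  = 6.4154 + 5.8495 = 12.2649
Step 3: Objective decrease = 0.5 * g^T H^(-1) g = 6.1324


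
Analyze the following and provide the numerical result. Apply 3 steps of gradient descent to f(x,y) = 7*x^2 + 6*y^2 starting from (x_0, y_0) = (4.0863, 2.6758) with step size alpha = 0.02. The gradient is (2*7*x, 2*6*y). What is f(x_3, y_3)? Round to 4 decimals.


Gradient descent on f(x,y) = 7*x^2 + 6*y^2.
Starting point: (4.0863, 2.6758), alpha = 0.02
Step 1: grad_x = 2*7*4.0863 = 57.2082, grad_y = 2*6*2.6758 = 32.1096
  x_1 = 4.0863 - 0.02*57.2082 = 2.9421
  y_1 = 2.6758 - 0.02*32.1096 = 2.0336
Step 2: grad_x = 2*7*2.9421 = 41.1899, grad_y = 2*6*2.0336 = 24.4033
  x_2 = 2.9421 - 0.02*41.1899 = 2.1183
  y_2 = 2.0336 - 0.02*24.4033 = 1.5455
Step 3: grad_x = 2*7*2.1183 = 29.6567, grad_y = 2*6*1.5455 = 18.5465
  x_3 = 2.1183 - 0.02*29.6567 = 1.5252
  y_3 = 1.5455 - 0.02*18.5465 = 1.1746
f(1.5252, 1.1746) = 7*1.5252^2 + 6*1.1746^2 = 24.562


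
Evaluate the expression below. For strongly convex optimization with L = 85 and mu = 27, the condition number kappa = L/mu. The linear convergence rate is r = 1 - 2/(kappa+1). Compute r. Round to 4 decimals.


Step 1: Compute the condition number.
kappa = L/mu = 85/27 = 3.1481
Step 2: Compute the convergence rate.
r = 1 - 2/(kappa + 1) = 1 - 2*mu/(L + mu) = (L - mu)/(L + mu) = 58/112 = 0.5179


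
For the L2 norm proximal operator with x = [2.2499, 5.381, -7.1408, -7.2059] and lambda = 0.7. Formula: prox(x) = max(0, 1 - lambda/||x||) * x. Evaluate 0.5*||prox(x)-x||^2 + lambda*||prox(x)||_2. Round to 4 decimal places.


Step 1: Compute ||x||.
||x|| = 11.7018
Step 2: Compute scaling factor.
scale = max(0, 1 - 0.7/11.7018) = 0.9402
Step 3: prox(x) = [2.1153, 5.0591, -6.7136, -6.7748]
||prox(x)|| = 11.0018
Step 4: Proximal objective.
0.5*||prox-x||^2 = 0.245
lambda*||prox|| = 7.7013
Total = 7.9463


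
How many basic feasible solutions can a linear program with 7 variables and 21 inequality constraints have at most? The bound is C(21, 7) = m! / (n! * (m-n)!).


Each vertex corresponds to some choice of n active constraints out of m, so the number of vertices is at most C(m, n) = m! / (n!(m-n)!).
m = 21, n = 7
Numerator: 21 * 20 * 19 * 18 * 17 * 16 * 15
Denominator: 7! = 5040
C(21, 7) = 116280


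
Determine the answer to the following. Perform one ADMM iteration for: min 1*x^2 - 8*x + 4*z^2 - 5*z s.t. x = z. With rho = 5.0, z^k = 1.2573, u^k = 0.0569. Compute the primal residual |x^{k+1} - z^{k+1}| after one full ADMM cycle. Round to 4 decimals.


ADMM iteration with rho = 5.0, z^k = 1.2573, u^k = 0.0569
Step 1: x-update.
Minimize 1*x^2 - 8*x + (5.0/2)*(x - 1.2573 + 0.0569)^2
FOC: (2*1 + 5.0)*x = 8 + 5.0*(1.2573 - 0.0569)
x^{k+1} = 2.0003
Step 2: z-update.
Minimize 4*z^2 - 5*z + (5.0/2)*(2.0003 - z + 0.0569)^2
FOC: (2*4 + 5.0)*z = 5 + 5.0*(2.0003 + 0.0569)
z^{k+1} = 1.1758
Step 3: u-update.
u^{k+1} = 0.0569 + 2.0003 - 1.1758 = 0.8813
Step 4: Primal residual = |2.0003 - 1.1758| = 0.8244


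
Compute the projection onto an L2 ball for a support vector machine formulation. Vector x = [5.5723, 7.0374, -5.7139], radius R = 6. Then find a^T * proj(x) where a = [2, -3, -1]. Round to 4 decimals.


Step 1: Compute ||x|| (intermediates to 6 decimals).
||x|| = sqrt(5.5723^2 + 7.0374^2 + (-5.7139)^2) = 10.640685
Step 2: Project.
Since ||x|| > R, scale = R/||x|| = 6/10.640685 = 0.563873, proj(x) = scale * x
proj(x) = [3.14207, 3.9682, -3.221914]
Step 3: Dot product.
a^T * proj(x) = 2*3.14207 - 3*3.9682 - 1*(-3.221914) = -2.3985


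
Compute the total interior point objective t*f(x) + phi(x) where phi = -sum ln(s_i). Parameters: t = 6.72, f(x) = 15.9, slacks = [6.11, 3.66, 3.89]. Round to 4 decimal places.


Step 1: Compute log-barrier.
ln values: [1.8099, 1.2975, 1.3584]
phi = -(1.8099 + 1.2975 + 1.3584) = -4.4658
Step 2: Compute augmented objective.
t*f(x) = 6.72*15.9 = 106.848
Total = 106.848 - 4.4658 = 102.3822


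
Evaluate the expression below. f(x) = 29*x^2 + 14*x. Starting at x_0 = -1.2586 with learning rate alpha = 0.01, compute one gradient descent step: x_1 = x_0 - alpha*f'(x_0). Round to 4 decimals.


We compute the gradient at x_0 and apply the update.
f'(x) = 58*x + 14
f'(-1.2586) = 58*-1.2586 + 14 = -58.9988
x_1 = -1.2586 - 0.01*-58.9988 = -0.6686


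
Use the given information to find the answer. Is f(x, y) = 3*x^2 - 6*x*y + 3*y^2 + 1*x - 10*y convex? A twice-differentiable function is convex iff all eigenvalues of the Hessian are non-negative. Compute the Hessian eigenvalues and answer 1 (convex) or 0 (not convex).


The Hessian of f(x,y) = 3*x^2 - 6*x*y + 3*y^2 + 1*x - 10*y is:
H = [[6, -6], [-6, 6]]
Trace = 6 + 6 = 12
Determinant = 6*6 - (-6)^2 = 0
Discriminant = (12)^2 - 4*0 = 144.0
Eigenvalues: lambda_1 = 0.0, lambda_2 = 12.0
The function is convex.

1


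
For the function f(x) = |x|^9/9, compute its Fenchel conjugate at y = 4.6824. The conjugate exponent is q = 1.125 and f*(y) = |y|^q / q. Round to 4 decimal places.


The conjugate exponent q satisfies 1/p + 1/q = 1.
p = 9, so q = 9/(9 - 1) = 1.125
|y|^q = 4.6824^1.125 = 5.6791
f*(4.6824) = 5.6791 / 1.125 = 5.0481


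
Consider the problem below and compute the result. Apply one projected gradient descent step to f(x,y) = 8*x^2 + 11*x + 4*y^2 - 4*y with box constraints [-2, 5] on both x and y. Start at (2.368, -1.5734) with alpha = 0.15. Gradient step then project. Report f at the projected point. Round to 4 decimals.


Step 1: Compute gradient at (2.368, -1.5734).
grad_x = 2*8*2.368 + 11 = 48.888
grad_y = 2*4*-1.5734 - 4 = -16.5872
Step 2: Gradient step.
x_raw = 2.368 - 0.15*48.888 = -4.9652
y_raw = -1.5734 - 0.15*-16.5872 = 0.9147
Step 3: Project onto [-2, 5].
x_proj = clip(-4.9652) = -2.0
y_proj = clip(0.9147) = 0.9147
Step 4: Evaluate f.
f(-2.0, 0.9147) = 9.6878


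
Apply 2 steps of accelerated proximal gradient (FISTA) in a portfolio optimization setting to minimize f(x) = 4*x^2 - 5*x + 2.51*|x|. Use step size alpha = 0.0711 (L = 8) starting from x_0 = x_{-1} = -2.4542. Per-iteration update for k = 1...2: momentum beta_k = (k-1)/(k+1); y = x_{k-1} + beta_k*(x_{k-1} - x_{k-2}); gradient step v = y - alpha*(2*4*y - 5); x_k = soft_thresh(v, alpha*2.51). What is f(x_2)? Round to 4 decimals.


FISTA on f(x) = 4*x^2 - 5*x + 2.51*|x|
L = 8, alpha = 0.0711
Iteration 1: beta = 0.0, y = -2.4542 + 0.0*(-2.4542 + 2.4542) = -2.4542
  grad(y) = -24.6336, v = y - alpha*grad = -0.7028
  prox(v) = soft_thresh(-0.7028, 0.1785) = -0.5243
Iteration 2: beta = 0.3333, y = -0.5243 + 0.3333*(-0.5243 + 2.4542) = 0.119
  grad(y) = -4.0479, v = y - alpha*grad = 0.4068
  prox(v) = soft_thresh(0.4068, 0.1785) = 0.2284
f(x_2) = 4*0.2284^2 - 5*0.2284 + 2.51*|0.2284| = -0.36


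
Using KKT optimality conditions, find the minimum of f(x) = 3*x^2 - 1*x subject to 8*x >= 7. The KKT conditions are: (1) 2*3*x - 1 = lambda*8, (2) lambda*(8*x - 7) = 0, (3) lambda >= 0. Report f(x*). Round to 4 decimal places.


Step 1: Try lambda = 0 (constraint inactive).
x_unc = 1/(2*3) = 0.1667
Check: 8*0.1667 = 1.3336 < 7 -- violated!
Step 2: Constraint must be active: 8*x = 7
x* = 7/8 = 0.875
lambda = (2*3*0.875 - 1)/8 = 0.5313
Step 3: Compute optimal value.
f(x*) = 3*0.875^2 - 1*0.875 = 1.4219


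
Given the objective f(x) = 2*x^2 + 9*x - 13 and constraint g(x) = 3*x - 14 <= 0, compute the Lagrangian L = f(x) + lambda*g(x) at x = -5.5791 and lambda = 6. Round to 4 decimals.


Step 1: Evaluate f(x).
f(-5.5791) = 2*(-5.5791)^2 + 9*(-5.5791) - 13 = -0.9592
Step 2: Evaluate g(x).
g(-5.5791) = 3*-5.5791 - 14 = -30.7373
Step 3: Compute Lagrangian.
L = -0.9592 + 6*-30.7373 = -185.383


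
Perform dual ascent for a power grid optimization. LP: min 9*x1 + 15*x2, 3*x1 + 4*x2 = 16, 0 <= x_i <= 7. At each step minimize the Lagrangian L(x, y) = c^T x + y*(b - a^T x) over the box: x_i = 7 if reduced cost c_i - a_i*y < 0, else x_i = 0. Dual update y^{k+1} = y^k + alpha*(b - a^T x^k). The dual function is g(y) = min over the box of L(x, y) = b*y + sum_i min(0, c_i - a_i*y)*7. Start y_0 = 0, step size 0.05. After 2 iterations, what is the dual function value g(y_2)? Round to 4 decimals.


Dual ascent for LP: min 9*x1 + 15*x2, 3*x1 + 4*x2 = 16, 0 <= x_i <= 7
Step 1: y^k = 0.0, reduced costs: (9.0, 15.0)
  x^k = (0.0, 0.0), subgradient = b - a^T x = 16.0
  y^{k+1} = 0.0 + 0.05*16.0 = 0.8
Step 2: y^k = 0.8, reduced costs: (6.6, 11.8)
  x^k = (0.0, 0.0), subgradient = b - a^T x = 16.0
  y^{k+1} = 0.8 + 0.05*16.0 = 1.6
Dual objective at y_2 = 1.6: reduced costs (4.2, 8.6), box minimizer x = (0.0, 0.0)
g(y_2) = b*y + (c1 - a1*y)*x1 + (c2 - a2*y)*x2 = 16*1.6 + 4.2*0.0 + 8.6*0.0 = 25.6 + 0.0 + 0.0 = 25.6


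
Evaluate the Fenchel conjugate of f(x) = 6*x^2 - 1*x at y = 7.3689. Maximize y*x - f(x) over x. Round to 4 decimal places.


f*(y) = sup_x {y*x - a*x^2 - b*x} = sup_x {(y-b)*x - a*x^2}
FOC: (y - b) - 2a*x = 0 => x* = (y - b)/(2a)
x* = (7.3689 + 1)/(2*6) = 0.6974
f*(7.3689) = (y-b)^2/(4a) = (7.3689 + 1)^2/(4*6)
= 70.0385/24 = 2.9183


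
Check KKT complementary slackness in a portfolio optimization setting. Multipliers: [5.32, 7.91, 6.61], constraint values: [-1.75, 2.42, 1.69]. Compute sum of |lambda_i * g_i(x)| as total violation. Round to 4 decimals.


KKT complementary slackness check:
lambda_1 * g_1 = 5.32 * -1.75 = -9.31
lambda_2 * g_2 = 7.91 * 2.42 = 19.1422
lambda_3 * g_3 = 6.61 * 1.69 = 11.1709
Total violation = 9.31 + 19.1422 + 11.1709 = 39.6231


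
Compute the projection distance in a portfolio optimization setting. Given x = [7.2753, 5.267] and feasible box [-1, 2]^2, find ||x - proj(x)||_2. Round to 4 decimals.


Project each component onto [-1, 2].
clip(7.2753) = 2.0, clip(5.267) = 2.0
Projection = [2.0, 2.0]
Squared diffs: [27.8288, 10.6733]
Distance = sqrt(38.5021) = 6.205


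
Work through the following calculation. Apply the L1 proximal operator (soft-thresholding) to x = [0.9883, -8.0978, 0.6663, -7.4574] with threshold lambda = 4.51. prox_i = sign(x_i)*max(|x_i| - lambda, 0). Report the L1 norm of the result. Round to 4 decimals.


Soft-thresholding with lambda = 4.51:
prox(0.9883) = sign(0.9883)*max(|0.9883| - 4.51, 0) = 0.0
prox(-8.0978) = sign(-8.0978)*max(|-8.0978| - 4.51, 0) = -3.5878
prox(0.6663) = sign(0.6663)*max(|0.6663| - 4.51, 0) = 0.0
prox(-7.4574) = sign(-7.4574)*max(|-7.4574| - 4.51, 0) = -2.9474
prox(x) = [0.0, -3.5878, 0.0, -2.9474]
||prox(x)||_1 = 0.0 + 3.5878 + 0.0 + 2.9474 = 6.5352


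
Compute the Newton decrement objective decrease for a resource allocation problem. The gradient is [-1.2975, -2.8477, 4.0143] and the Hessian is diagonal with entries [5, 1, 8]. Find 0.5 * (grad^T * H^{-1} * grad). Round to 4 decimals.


Step 1: H is diagonal, so H^(-1) * g = [-0.2595, -2.8477, 0.5018].
Step 2: g^T H^(-1) g = sum_i g_i^2 / H_ii
  = (-1.2975)^2/5 + (-2.8477)^2/1 + (4.0143)^2/8
  = 0.3367 + 8.1094 + 2.0143 = 10.4604
Step 3: Objective decrease = 0.5 * g^T H^(-1) g = 5.2302


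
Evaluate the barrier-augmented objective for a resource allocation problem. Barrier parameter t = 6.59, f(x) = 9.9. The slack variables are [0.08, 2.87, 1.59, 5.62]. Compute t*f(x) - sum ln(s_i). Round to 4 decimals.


Step 1: Compute log-barrier.
ln values: [-2.5257, 1.0543, 0.4637, 1.7263]
phi = -(-2.5257 + 1.0543 + 0.4637 + 1.7263) = -0.7186
Step 2: Compute augmented objective.
t*f(x) = 6.59*9.9 = 65.241
Total = 65.241 - 0.7186 = 64.5224


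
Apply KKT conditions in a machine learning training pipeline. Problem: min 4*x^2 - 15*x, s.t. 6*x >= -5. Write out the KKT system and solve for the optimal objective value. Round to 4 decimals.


Step 1: Try lambda = 0 (constraint inactive).
Stationarity: 2*4*x - 15 = 0
x* = 15/(2*4) = 1.875
Check constraint: 6*1.875 = 11.25 >= -5 -- satisfied.
Step 2: Compute optimal value.
f(x*) = 4*1.875^2 - 15*1.875 = -14.0625


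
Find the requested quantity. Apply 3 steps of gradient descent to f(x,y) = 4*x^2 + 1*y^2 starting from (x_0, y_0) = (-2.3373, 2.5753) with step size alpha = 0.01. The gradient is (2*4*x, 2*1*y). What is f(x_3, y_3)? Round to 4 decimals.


Gradient descent on f(x,y) = 4*x^2 + 1*y^2.
Starting point: (-2.3373, 2.5753), alpha = 0.01
Step 1: grad_x = 2*4*-2.3373 = -18.6984, grad_y = 2*1*2.5753 = 5.1506
  x_1 = -2.3373 - 0.01*-18.6984 = -2.1503
  y_1 = 2.5753 - 0.01*5.1506 = 2.5238
Step 2: grad_x = 2*4*-2.1503 = -17.2025, grad_y = 2*1*2.5238 = 5.0476
  x_2 = -2.1503 - 0.01*-17.2025 = -1.9783
  y_2 = 2.5238 - 0.01*5.0476 = 2.4733
Step 3: grad_x = 2*4*-1.9783 = -15.8263, grad_y = 2*1*2.4733 = 4.9466
  x_3 = -1.9783 - 0.01*-15.8263 = -1.82
  y_3 = 2.4733 - 0.01*4.9466 = 2.4239
f(-1.82, 2.4239) = 4*(-1.82)^2 + 1*2.4239^2 = 19.1251


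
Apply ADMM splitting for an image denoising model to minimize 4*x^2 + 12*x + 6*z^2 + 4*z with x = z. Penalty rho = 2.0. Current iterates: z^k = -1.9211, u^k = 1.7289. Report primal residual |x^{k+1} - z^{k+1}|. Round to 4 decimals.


ADMM iteration with rho = 2.0, z^k = -1.9211, u^k = 1.7289
Step 1: x-update.
Minimize 4*x^2 + 12*x + (2.0/2)*(x + 1.9211 + 1.7289)^2
FOC: (2*4 + 2.0)*x = -12 + 2.0*(-1.9211 - 1.7289)
x^{k+1} = -1.93
Step 2: z-update.
Minimize 6*z^2 + 4*z + (2.0/2)*(-1.93 - z + 1.7289)^2
FOC: (2*6 + 2.0)*z = -4 + 2.0*(-1.93 + 1.7289)
z^{k+1} = -0.3144
Step 3: u-update.
u^{k+1} = 1.7289 - 1.93 + 0.3144 = 0.1133
Step 4: Primal residual = |-1.93 + 0.3144| = 1.6156


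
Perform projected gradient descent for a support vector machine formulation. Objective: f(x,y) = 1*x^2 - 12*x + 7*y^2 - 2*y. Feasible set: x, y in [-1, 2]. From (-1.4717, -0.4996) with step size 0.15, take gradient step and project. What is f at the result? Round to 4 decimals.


Step 1: Compute gradient at (-1.4717, -0.4996).
grad_x = 2*1*-1.4717 - 12 = -14.9434
grad_y = 2*7*-0.4996 - 2 = -8.9944
Step 2: Gradient step.
x_raw = -1.4717 - 0.15*-14.9434 = 0.7698
y_raw = -0.4996 - 0.15*-8.9944 = 0.8496
Step 3: Project onto [-1, 2].
x_proj = clip(0.7698) = 0.7698
y_proj = clip(0.8496) = 0.8496
Step 4: Evaluate f.
f(0.7698, 0.8496) = -5.292


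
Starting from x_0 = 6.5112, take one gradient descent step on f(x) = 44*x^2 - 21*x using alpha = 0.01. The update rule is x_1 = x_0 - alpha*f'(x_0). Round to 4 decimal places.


We compute the gradient at x_0 and apply the update.
f'(x) = 88*x - 21
f'(6.5112) = 88*6.5112 - 21 = 551.9856
x_1 = 6.5112 - 0.01*551.9856 = 0.9913


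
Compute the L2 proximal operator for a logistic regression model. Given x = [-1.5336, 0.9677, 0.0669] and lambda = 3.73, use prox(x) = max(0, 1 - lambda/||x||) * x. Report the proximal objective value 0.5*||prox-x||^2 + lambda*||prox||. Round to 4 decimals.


Step 1: Compute ||x||.
||x|| = 1.8146
Step 2: Compute scaling factor.
scale = max(0, 1 - 3.73/1.8146) = 0.0
Step 3: prox(x) = [-0.0, 0.0, 0.0]
||prox(x)|| = 0.0
Step 4: Proximal objective.
0.5*||prox-x||^2 = 1.6464
lambda*||prox|| = 0.0
Total = 1.6464


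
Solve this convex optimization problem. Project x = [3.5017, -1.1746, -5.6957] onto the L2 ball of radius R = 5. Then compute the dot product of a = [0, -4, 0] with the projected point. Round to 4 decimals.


Step 1: Compute ||x|| (intermediates to 6 decimals).
||x|| = sqrt(3.5017^2 + (-1.1746)^2 + (-5.6957)^2) = 6.788416
Step 2: Project.
Since ||x|| > R, scale = R/||x|| = 5/6.788416 = 0.736549, proj(x) = scale * x
proj(x) = [2.579174, -0.86515, -4.195162]
Step 3: Dot product.
a^T * proj(x) = 0*2.579174 - 4*(-0.86515) + 0*(-4.195162) = 3.4606


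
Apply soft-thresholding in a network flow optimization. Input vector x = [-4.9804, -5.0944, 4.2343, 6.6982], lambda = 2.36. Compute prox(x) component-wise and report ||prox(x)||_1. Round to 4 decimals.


Soft-thresholding with lambda = 2.36:
prox(-4.9804) = sign(-4.9804)*max(|-4.9804| - 2.36, 0) = -2.6204
prox(-5.0944) = sign(-5.0944)*max(|-5.0944| - 2.36, 0) = -2.7344
prox(4.2343) = sign(4.2343)*max(|4.2343| - 2.36, 0) = 1.8743
prox(6.6982) = sign(6.6982)*max(|6.6982| - 2.36, 0) = 4.3382
prox(x) = [-2.6204, -2.7344, 1.8743, 4.3382]
||prox(x)||_1 = 2.6204 + 2.7344 + 1.8743 + 4.3382 = 11.5673


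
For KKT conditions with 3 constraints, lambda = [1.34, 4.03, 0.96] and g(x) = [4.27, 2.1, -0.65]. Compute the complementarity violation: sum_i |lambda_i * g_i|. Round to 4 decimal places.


KKT complementary slackness check:
lambda_1 * g_1 = 1.34 * 4.27 = 5.7218
lambda_2 * g_2 = 4.03 * 2.1 = 8.463
lambda_3 * g_3 = 0.96 * -0.65 = -0.624
Total violation = 5.7218 + 8.463 + 0.624 = 14.8088


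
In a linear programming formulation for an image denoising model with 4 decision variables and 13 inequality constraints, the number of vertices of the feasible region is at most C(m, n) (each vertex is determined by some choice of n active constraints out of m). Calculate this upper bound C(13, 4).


Each vertex corresponds to some choice of n active constraints out of m, so the number of vertices is at most C(m, n) = m! / (n!(m-n)!).
m = 13, n = 4
Numerator: 13 * 12 * 11 * 10
Denominator: 4! = 24
C(13, 4) = 715


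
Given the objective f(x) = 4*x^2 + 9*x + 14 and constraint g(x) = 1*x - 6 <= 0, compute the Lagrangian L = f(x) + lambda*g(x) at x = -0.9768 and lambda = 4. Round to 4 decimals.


Step 1: Evaluate f(x).
f(-0.9768) = 4*(-0.9768)^2 + 9*(-0.9768) + 14 = 9.0254
Step 2: Evaluate g(x).
g(-0.9768) = 1*-0.9768 - 6 = -6.9768
Step 3: Compute Lagrangian.
L = 9.0254 + 4*-6.9768 = -18.8818


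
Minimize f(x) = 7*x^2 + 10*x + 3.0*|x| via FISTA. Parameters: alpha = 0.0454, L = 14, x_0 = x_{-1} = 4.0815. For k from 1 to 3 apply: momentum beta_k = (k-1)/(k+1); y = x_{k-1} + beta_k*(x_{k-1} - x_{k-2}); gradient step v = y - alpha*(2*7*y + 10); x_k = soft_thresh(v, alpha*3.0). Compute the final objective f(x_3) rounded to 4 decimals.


FISTA on f(x) = 7*x^2 + 10*x + 3.0*|x|
L = 14, alpha = 0.0454
Iteration 1: beta = 0.0, y = 4.0815 + 0.0*(4.0815 - 4.0815) = 4.0815
  grad(y) = 67.141, v = y - alpha*grad = 1.0333
  prox(v) = soft_thresh(1.0333, 0.1362) = 0.8971
Iteration 2: beta = 0.3333, y = 0.8971 + 0.3333*(0.8971 - 4.0815) = -0.1644
  grad(y) = 7.6988, v = y - alpha*grad = -0.5139
  prox(v) = soft_thresh(-0.5139, 0.1362) = -0.3777
Iteration 3: beta = 0.5, y = -0.3777 + 0.5*(-0.3777 - 0.8971) = -1.0151
  grad(y) = -4.2113, v = y - alpha*grad = -0.8239
  prox(v) = soft_thresh(-0.8239, 0.1362) = -0.6877
f(x_3) = 7*(-0.6877)^2 + 10*(-0.6877) + 3.0*|-0.6877| = -1.5034


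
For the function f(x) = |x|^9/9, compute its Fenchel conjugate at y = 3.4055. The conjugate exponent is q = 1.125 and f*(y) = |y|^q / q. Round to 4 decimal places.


The conjugate exponent q satisfies 1/p + 1/q = 1.
p = 9, so q = 9/(9 - 1) = 1.125
|y|^q = 3.4055^1.125 = 3.9692
f*(3.4055) = 3.9692 / 1.125 = 3.5282


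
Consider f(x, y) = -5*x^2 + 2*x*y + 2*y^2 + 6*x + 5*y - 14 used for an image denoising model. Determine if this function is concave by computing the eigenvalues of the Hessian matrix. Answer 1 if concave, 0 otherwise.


The Hessian of f(x,y) = -5*x^2 + 2*x*y + 2*y^2 + 6*x + 5*y - 14 is:
H = [[-10, 2], [2, 4]]
Trace = -10 + 4 = -6
Determinant = -10*4 - (2)^2 = -44
Discriminant = (-6)^2 - 4*-44 = 212.0
Eigenvalues: lambda_1 = -10.2801, lambda_2 = 4.2801
The function is not concave.

0


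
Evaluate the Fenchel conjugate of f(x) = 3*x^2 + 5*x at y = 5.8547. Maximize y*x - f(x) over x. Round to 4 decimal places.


f*(y) = sup_x {y*x - a*x^2 - b*x} = sup_x {(y-b)*x - a*x^2}
FOC: (y - b) - 2a*x = 0 => x* = (y - b)/(2a)
x* = (5.8547 - 5)/(2*3) = 0.1425
f*(5.8547) = (y-b)^2/(4a) = (5.8547 - 5)^2/(4*3)
= 0.7305/12 = 0.0609


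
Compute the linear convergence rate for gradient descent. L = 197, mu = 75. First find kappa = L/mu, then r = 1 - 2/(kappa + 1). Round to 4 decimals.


Step 1: Compute the condition number.
kappa = L/mu = 197/75 = 2.6267
Step 2: Compute the convergence rate.
r = 1 - 2/(kappa + 1) = 1 - 2*mu/(L + mu) = (L - mu)/(L + mu) = 122/272 = 0.4485


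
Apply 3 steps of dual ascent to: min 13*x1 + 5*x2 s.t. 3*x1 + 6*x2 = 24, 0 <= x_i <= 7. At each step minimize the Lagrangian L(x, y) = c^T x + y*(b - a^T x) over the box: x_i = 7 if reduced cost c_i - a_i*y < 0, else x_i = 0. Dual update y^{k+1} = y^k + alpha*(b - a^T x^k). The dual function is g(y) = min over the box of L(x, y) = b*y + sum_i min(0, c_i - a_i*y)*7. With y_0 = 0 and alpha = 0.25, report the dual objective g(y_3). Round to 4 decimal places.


Dual ascent for LP: min 13*x1 + 5*x2, 3*x1 + 6*x2 = 24, 0 <= x_i <= 7
Step 1: y^k = 0.0, reduced costs: (13.0, 5.0)
  x^k = (0.0, 0.0), subgradient = b - a^T x = 24.0
  y^{k+1} = 0.0 + 0.25*24.0 = 6.0
Step 2: y^k = 6.0, reduced costs: (-5.0, -31.0)
  x^k = (7.0, 7.0), subgradient = b - a^T x = -39.0
  y^{k+1} = 6.0 + 0.25*-39.0 = -3.75
Step 3: y^k = -3.75, reduced costs: (24.25, 27.5)
  x^k = (0.0, 0.0), subgradient = b - a^T x = 24.0
  y^{k+1} = -3.75 + 0.25*24.0 = 2.25
Dual objective at y_3 = 2.25: reduced costs (6.25, -8.5), box minimizer x = (0.0, 7.0)
g(y_3) = b*y + (c1 - a1*y)*x1 + (c2 - a2*y)*x2 = 24*2.25 + 6.25*0.0 + (-8.5)*7.0 = 54.0 + 0.0 - 59.5 = -5.5


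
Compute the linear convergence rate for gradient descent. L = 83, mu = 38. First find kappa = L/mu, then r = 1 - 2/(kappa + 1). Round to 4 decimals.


Step 1: Compute the condition number.
kappa = L/mu = 83/38 = 2.1842
Step 2: Compute the convergence rate.
r = 1 - 2/(kappa + 1) = 1 - 2*mu/(L + mu) = (L - mu)/(L + mu) = 45/121 = 0.3719


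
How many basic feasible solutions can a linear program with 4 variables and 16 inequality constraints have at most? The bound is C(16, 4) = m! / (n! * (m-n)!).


Each vertex corresponds to some choice of n active constraints out of m, so the number of vertices is at most C(m, n) = m! / (n!(m-n)!).
m = 16, n = 4
Numerator: 16 * 15 * 14 * 13
Denominator: 4! = 24
C(16, 4) = 1820


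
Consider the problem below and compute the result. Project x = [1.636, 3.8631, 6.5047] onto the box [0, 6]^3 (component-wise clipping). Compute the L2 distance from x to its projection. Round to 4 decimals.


Project each component onto [0, 6].
clip(1.636) = 1.636, clip(3.8631) = 3.8631, clip(6.5047) = 6.0
Projection = [1.636, 3.8631, 6.0]
Squared diffs: [0.0, 0.0, 0.2547]
Distance = sqrt(0.2547) = 0.5047


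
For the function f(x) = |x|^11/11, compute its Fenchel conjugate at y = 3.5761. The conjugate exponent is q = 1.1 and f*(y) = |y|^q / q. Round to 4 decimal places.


The conjugate exponent q satisfies 1/p + 1/q = 1.
p = 11, so q = 11/(11 - 1) = 1.1
|y|^q = 3.5761^1.1 = 4.0621
f*(3.5761) = 4.0621 / 1.1 = 3.6928


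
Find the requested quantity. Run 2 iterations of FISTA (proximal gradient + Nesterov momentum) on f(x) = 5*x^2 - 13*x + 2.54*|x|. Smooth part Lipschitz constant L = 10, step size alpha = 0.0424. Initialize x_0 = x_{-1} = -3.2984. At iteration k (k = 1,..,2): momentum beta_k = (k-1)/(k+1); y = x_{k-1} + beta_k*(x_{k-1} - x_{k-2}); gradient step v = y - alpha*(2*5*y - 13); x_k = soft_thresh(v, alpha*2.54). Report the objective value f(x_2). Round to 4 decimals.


FISTA on f(x) = 5*x^2 - 13*x + 2.54*|x|
L = 10, alpha = 0.0424
Iteration 1: beta = 0.0, y = -3.2984 + 0.0*(-3.2984 + 3.2984) = -3.2984
  grad(y) = -45.984, v = y - alpha*grad = -1.3487
  prox(v) = soft_thresh(-1.3487, 0.1077) = -1.241
Iteration 2: beta = 0.3333, y = -1.241 + 0.3333*(-1.241 + 3.2984) = -0.5552
  grad(y) = -18.5518, v = y - alpha*grad = 0.2314
  prox(v) = soft_thresh(0.2314, 0.1077) = 0.1237
f(x_2) = 5*0.1237^2 - 13*0.1237 + 2.54*|0.1237| = -1.2176


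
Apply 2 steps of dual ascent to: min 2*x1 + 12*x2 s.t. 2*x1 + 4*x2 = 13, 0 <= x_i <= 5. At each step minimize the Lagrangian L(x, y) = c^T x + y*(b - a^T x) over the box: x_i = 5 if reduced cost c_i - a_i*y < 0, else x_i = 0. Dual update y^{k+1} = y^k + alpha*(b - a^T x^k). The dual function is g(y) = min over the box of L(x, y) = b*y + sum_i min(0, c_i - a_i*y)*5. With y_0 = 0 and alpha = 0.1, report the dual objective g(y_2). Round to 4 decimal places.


Dual ascent for LP: min 2*x1 + 12*x2, 2*x1 + 4*x2 = 13, 0 <= x_i <= 5
Step 1: y^k = 0.0, reduced costs: (2.0, 12.0)
  x^k = (0.0, 0.0), subgradient = b - a^T x = 13.0
  y^{k+1} = 0.0 + 0.1*13.0 = 1.3
Step 2: y^k = 1.3, reduced costs: (-0.6, 6.8)
  x^k = (5.0, 0.0), subgradient = b - a^T x = 3.0
  y^{k+1} = 1.3 + 0.1*3.0 = 1.6
Dual objective at y_2 = 1.6: reduced costs (-1.2, 5.6), box minimizer x = (5.0, 0.0)
g(y_2) = b*y + (c1 - a1*y)*x1 + (c2 - a2*y)*x2 = 13*1.6 + (-1.2)*5.0 + 5.6*0.0 = 20.8 - 6.0 + 0.0 = 14.8


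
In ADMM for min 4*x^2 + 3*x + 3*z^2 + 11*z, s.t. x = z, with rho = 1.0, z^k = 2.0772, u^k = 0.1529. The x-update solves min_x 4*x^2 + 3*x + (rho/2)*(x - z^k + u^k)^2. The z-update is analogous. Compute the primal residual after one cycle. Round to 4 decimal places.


ADMM iteration with rho = 1.0, z^k = 2.0772, u^k = 0.1529
Step 1: x-update.
Minimize 4*x^2 + 3*x + (1.0/2)*(x - 2.0772 + 0.1529)^2
FOC: (2*4 + 1.0)*x = -3 + 1.0*(2.0772 - 0.1529)
x^{k+1} = -0.1195
Step 2: z-update.
Minimize 3*z^2 + 11*z + (1.0/2)*(-0.1195 - z + 0.1529)^2
FOC: (2*3 + 1.0)*z = -11 + 1.0*(-0.1195 + 0.1529)
z^{k+1} = -1.5667
Step 3: u-update.
u^{k+1} = 0.1529 - 0.1195 + 1.5667 = 1.6
Step 4: Primal residual = |-0.1195 + 1.5667| = 1.4471


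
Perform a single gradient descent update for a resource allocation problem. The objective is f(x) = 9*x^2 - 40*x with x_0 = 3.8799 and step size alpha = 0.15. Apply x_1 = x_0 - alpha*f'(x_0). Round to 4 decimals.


We compute the gradient at x_0 and apply the update.
f'(x) = 18*x - 40
f'(3.8799) = 18*3.8799 - 40 = 29.8382
x_1 = 3.8799 - 0.15*29.8382 = -0.5958


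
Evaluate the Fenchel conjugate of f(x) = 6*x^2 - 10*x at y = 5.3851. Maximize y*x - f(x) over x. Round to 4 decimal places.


f*(y) = sup_x {y*x - a*x^2 - b*x} = sup_x {(y-b)*x - a*x^2}
FOC: (y - b) - 2a*x = 0 => x* = (y - b)/(2a)
x* = (5.3851 + 10)/(2*6) = 1.2821
f*(5.3851) = (y-b)^2/(4a) = (5.3851 + 10)^2/(4*6)
= 236.7013/24 = 9.8626


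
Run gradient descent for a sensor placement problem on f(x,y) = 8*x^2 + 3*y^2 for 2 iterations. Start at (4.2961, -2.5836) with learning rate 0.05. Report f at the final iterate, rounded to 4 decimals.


Gradient descent on f(x,y) = 8*x^2 + 3*y^2.
Starting point: (4.2961, -2.5836), alpha = 0.05
Step 1: grad_x = 2*8*4.2961 = 68.7376, grad_y = 2*3*-2.5836 = -15.5016
  x_1 = 4.2961 - 0.05*68.7376 = 0.8592
  y_1 = -2.5836 - 0.05*-15.5016 = -1.8085
Step 2: grad_x = 2*8*0.8592 = 13.7475, grad_y = 2*3*-1.8085 = -10.8511
  x_2 = 0.8592 - 0.05*13.7475 = 0.1718
  y_2 = -1.8085 - 0.05*-10.8511 = -1.266
f(0.1718, -1.266) = 8*0.1718^2 + 3*(-1.266)^2 = 5.0442


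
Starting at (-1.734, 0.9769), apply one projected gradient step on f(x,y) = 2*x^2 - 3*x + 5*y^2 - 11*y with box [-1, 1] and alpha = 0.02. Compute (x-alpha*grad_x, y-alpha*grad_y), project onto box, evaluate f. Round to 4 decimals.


Step 1: Compute gradient at (-1.734, 0.9769).
grad_x = 2*2*-1.734 - 3 = -9.936
grad_y = 2*5*0.9769 - 11 = -1.231
Step 2: Gradient step.
x_raw = -1.734 - 0.02*-9.936 = -1.5353
y_raw = 0.9769 - 0.02*-1.231 = 1.0015
Step 3: Project onto [-1, 1].
x_proj = clip(-1.5353) = -1.0
y_proj = clip(1.0015) = 1.0
Step 4: Evaluate f.
f(-1.0, 1.0) = -1.0


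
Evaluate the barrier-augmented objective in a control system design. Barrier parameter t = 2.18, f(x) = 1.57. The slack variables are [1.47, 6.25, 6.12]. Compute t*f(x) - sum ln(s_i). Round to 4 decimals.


Step 1: Compute log-barrier.
ln values: [0.3853, 1.8326, 1.8116]
phi = -(0.3853 + 1.8326 + 1.8116) = -4.0294
Step 2: Compute augmented objective.
t*f(x) = 2.18*1.57 = 3.4226
Total = 3.4226 - 4.0294 = -0.6068


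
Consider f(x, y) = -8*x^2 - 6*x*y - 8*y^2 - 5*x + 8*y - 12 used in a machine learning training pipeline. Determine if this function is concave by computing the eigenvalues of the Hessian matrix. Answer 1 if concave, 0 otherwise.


The Hessian of f(x,y) = -8*x^2 - 6*x*y - 8*y^2 - 5*x + 8*y - 12 is:
H = [[-16, -6], [-6, -16]]
Trace = -16 - 16 = -32
Determinant = -16*-16 - (-6)^2 = 220
Discriminant = (-32)^2 - 4*220 = 144.0
Eigenvalues: lambda_1 = -22.0, lambda_2 = -10.0
The function is concave.

1


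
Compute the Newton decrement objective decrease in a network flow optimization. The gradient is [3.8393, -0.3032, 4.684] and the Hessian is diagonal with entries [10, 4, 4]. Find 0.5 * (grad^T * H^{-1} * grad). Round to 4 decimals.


Step 1: H is diagonal, so H^(-1) * g = [0.3839, -0.0758, 1.171].
Step 2: g^T H^(-1) g = sum_i g_i^2 / H_ii
  = (3.8393)^2/10 + (-0.3032)^2/4 + (4.684)^2/4
  = 1.474 + 0.023 + 5.485 = 6.982
Step 3: Objective decrease = 0.5 * g^T H^(-1) g = 3.491


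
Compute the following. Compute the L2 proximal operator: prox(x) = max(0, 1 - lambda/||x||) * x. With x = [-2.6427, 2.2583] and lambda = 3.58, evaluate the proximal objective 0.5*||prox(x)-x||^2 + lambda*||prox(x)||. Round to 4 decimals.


Step 1: Compute ||x||.
||x|| = 3.4762
Step 2: Compute scaling factor.
scale = max(0, 1 - 3.58/3.4762) = 0.0
Step 3: prox(x) = [-0.0, 0.0]
||prox(x)|| = 0.0
Step 4: Proximal objective.
0.5*||prox-x||^2 = 6.0419
lambda*||prox|| = 0.0
Total = 6.0419


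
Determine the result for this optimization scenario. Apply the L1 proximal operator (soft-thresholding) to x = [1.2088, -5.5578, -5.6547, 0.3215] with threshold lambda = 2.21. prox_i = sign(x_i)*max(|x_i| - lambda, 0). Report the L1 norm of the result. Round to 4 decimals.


Soft-thresholding with lambda = 2.21:
prox(1.2088) = sign(1.2088)*max(|1.2088| - 2.21, 0) = 0.0
prox(-5.5578) = sign(-5.5578)*max(|-5.5578| - 2.21, 0) = -3.3478
prox(-5.6547) = sign(-5.6547)*max(|-5.6547| - 2.21, 0) = -3.4447
prox(0.3215) = sign(0.3215)*max(|0.3215| - 2.21, 0) = 0.0
prox(x) = [0.0, -3.3478, -3.4447, 0.0]
||prox(x)||_1 = 0.0 + 3.3478 + 3.4447 + 0.0 = 6.7925


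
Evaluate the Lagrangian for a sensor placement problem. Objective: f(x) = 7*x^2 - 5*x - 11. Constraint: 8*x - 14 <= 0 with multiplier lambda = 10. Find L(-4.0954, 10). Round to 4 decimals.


Step 1: Evaluate f(x).
f(-4.0954) = 7*(-4.0954)^2 - 5*(-4.0954) - 11 = 126.8831
Step 2: Evaluate g(x).
g(-4.0954) = 8*-4.0954 - 14 = -46.7632
Step 3: Compute Lagrangian.
L = 126.8831 + 10*-46.7632 = -340.7489


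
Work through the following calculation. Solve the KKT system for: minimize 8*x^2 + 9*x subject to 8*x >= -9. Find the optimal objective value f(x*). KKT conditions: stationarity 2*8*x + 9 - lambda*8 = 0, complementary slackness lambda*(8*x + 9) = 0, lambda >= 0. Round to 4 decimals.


Step 1: Try lambda = 0 (constraint inactive).
Stationarity: 2*8*x + 9 = 0
x* = -9/(2*8) = -0.5625
Check constraint: 8*-0.5625 = -4.5 >= -9 -- satisfied.
Step 2: Compute optimal value.
f(x*) = 8*(-0.5625)^2 + 9*(-0.5625) = -2.5313


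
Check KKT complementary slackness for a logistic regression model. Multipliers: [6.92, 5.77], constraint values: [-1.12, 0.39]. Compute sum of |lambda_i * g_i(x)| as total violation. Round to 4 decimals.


KKT complementary slackness check:
lambda_1 * g_1 = 6.92 * -1.12 = -7.7504
lambda_2 * g_2 = 5.77 * 0.39 = 2.2503
Total violation = 7.7504 + 2.2503 = 10.0007


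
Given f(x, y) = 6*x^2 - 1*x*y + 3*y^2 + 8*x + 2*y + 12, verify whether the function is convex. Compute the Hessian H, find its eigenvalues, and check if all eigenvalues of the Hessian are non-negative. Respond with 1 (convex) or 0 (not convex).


The Hessian of f(x,y) = 6*x^2 - 1*x*y + 3*y^2 + 8*x + 2*y + 12 is:
H = [[12, -1], [-1, 6]]
Trace = 12 + 6 = 18
Determinant = 12*6 - (-1)^2 = 71
Discriminant = (18)^2 - 4*71 = 40.0
Eigenvalues: lambda_1 = 5.8377, lambda_2 = 12.1623
The function is convex.

1


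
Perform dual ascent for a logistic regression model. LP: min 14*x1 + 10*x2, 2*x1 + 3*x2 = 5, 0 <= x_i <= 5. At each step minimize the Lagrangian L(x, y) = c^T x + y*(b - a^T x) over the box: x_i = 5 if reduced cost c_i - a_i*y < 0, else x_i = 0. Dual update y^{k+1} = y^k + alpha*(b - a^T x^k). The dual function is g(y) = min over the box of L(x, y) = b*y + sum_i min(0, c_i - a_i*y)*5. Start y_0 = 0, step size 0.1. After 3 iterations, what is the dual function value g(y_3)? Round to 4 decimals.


Dual ascent for LP: min 14*x1 + 10*x2, 2*x1 + 3*x2 = 5, 0 <= x_i <= 5
Step 1: y^k = 0.0, reduced costs: (14.0, 10.0)
  x^k = (0.0, 0.0), subgradient = b - a^T x = 5.0
  y^{k+1} = 0.0 + 0.1*5.0 = 0.5
Step 2: y^k = 0.5, reduced costs: (13.0, 8.5)
  x^k = (0.0, 0.0), subgradient = b - a^T x = 5.0
  y^{k+1} = 0.5 + 0.1*5.0 = 1.0
Step 3: y^k = 1.0, reduced costs: (12.0, 7.0)
  x^k = (0.0, 0.0), subgradient = b - a^T x = 5.0
  y^{k+1} = 1.0 + 0.1*5.0 = 1.5
Dual objective at y_3 = 1.5: reduced costs (11.0, 5.5), box minimizer x = (0.0, 0.0)
g(y_3) = b*y + (c1 - a1*y)*x1 + (c2 - a2*y)*x2 = 5*1.5 + 11.0*0.0 + 5.5*0.0 = 7.5 + 0.0 + 0.0 = 7.5


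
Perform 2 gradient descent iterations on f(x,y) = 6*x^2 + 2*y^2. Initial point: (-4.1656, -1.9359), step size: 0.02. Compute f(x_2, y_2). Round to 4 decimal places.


Gradient descent on f(x,y) = 6*x^2 + 2*y^2.
Starting point: (-4.1656, -1.9359), alpha = 0.02
Step 1: grad_x = 2*6*-4.1656 = -49.9872, grad_y = 2*2*-1.9359 = -7.7436
  x_1 = -4.1656 - 0.02*-49.9872 = -3.1659
  y_1 = -1.9359 - 0.02*-7.7436 = -1.781
Step 2: grad_x = 2*6*-3.1659 = -37.9903, grad_y = 2*2*-1.781 = -7.1241
  x_2 = -3.1659 - 0.02*-37.9903 = -2.4061
  y_2 = -1.781 - 0.02*-7.1241 = -1.6385
f(-2.4061, -1.6385) = 6*(-2.4061)^2 + 2*(-1.6385)^2 = 40.1041


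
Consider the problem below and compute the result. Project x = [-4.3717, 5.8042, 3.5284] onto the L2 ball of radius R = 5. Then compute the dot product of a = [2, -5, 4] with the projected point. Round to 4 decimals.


Step 1: Compute ||x|| (intermediates to 6 decimals).
||x|| = sqrt((-4.3717)^2 + 5.8042^2 + 3.5284^2) = 8.077754
Step 2: Project.
Since ||x|| > R, scale = R/||x|| = 5/8.077754 = 0.618984, proj(x) = scale * x
proj(x) = [-2.706012, 3.592707, 2.184023]
Step 3: Dot product.
a^T * proj(x) = 2*(-2.706012) - 5*3.592707 + 4*2.184023 = -14.6395


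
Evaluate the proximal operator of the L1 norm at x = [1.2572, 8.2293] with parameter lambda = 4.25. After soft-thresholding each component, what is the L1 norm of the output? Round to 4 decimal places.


Soft-thresholding with lambda = 4.25:
prox(1.2572) = sign(1.2572)*max(|1.2572| - 4.25, 0) = 0.0
prox(8.2293) = sign(8.2293)*max(|8.2293| - 4.25, 0) = 3.9793
prox(x) = [0.0, 3.9793]
||prox(x)||_1 = 0.0 + 3.9793 = 3.9793


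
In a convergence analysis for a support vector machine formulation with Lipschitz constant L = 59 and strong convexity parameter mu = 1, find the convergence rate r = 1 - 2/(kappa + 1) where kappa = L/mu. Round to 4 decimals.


Step 1: Compute the condition number.
kappa = L/mu = 59/1 = 59.0
Step 2: Compute the convergence rate.
r = 1 - 2/(kappa + 1) = 1 - 2*mu/(L + mu) = (L - mu)/(L + mu) = 58/60 = 0.9667


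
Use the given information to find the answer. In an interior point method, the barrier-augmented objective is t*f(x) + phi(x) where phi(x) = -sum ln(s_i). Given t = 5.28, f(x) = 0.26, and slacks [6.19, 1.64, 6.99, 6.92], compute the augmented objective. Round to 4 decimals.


Step 1: Compute log-barrier.
ln values: [1.8229, 0.4947, 1.9445, 1.9344]
phi = -(1.8229 + 0.4947 + 1.9445 + 1.9344) = -6.1965
Step 2: Compute augmented objective.
t*f(x) = 5.28*0.26 = 1.3728
Total = 1.3728 - 6.1965 = -4.8237


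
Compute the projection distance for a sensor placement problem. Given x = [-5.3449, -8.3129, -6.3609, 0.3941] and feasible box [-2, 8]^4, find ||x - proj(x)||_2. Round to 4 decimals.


Project each component onto [-2, 8].
clip(-5.3449) = -2.0, clip(-8.3129) = -2.0, clip(-6.3609) = -2.0, clip(0.3941) = 0.3941
Projection = [-2.0, -2.0, -2.0, 0.3941]
Squared diffs: [11.1884, 39.8527, 19.0174, 0.0]
Distance = sqrt(70.0585) = 8.3701


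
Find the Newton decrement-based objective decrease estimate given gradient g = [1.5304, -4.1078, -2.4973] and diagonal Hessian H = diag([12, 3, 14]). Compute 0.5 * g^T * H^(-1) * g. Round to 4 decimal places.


Step 1: H is diagonal, so H^(-1) * g = [0.1275, -1.3693, -0.1784].
Step 2: g^T H^(-1) g = sum_i g_i^2 / H_ii
  = (1.5304)^2/12 + (-4.1078)^2/3 + (-2.4973)^2/14
  = 0.1952 + 5.6247 + 0.4455 = 6.2653
Step 3: Objective decrease = 0.5 * g^T H^(-1) g = 3.1327


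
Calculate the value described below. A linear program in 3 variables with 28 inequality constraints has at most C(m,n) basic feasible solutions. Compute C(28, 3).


Each vertex corresponds to some choice of n active constraints out of m, so the number of vertices is at most C(m, n) = m! / (n!(m-n)!).
m = 28, n = 3
Numerator: 28 * 27 * 26
Denominator: 3! = 6
C(28, 3) = 3276


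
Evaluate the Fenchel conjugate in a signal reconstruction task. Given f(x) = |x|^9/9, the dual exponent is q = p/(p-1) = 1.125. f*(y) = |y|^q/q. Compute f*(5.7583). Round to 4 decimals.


The conjugate exponent q satisfies 1/p + 1/q = 1.
p = 9, so q = 9/(9 - 1) = 1.125
|y|^q = 5.7583^1.125 = 7.1669
f*(5.7583) = 7.1669 / 1.125 = 6.3706


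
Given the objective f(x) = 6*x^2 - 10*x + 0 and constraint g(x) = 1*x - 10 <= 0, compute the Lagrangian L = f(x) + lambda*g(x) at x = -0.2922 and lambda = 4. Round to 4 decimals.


Step 1: Evaluate f(x).
f(-0.2922) = 6*(-0.2922)^2 - 10*(-0.2922) + 0 = 3.4343
Step 2: Evaluate g(x).
g(-0.2922) = 1*-0.2922 - 10 = -10.2922
Step 3: Compute Lagrangian.
L = 3.4343 + 4*-10.2922 = -37.7345


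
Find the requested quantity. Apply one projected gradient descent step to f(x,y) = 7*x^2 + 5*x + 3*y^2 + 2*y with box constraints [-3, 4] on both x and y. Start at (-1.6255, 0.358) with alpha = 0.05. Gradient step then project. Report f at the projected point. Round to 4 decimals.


Step 1: Compute gradient at (-1.6255, 0.358).
grad_x = 2*7*-1.6255 + 5 = -17.757
grad_y = 2*3*0.358 + 2 = 4.148
Step 2: Gradient step.
x_raw = -1.6255 - 0.05*-17.757 = -0.7377
y_raw = 0.358 - 0.05*4.148 = 0.1506
Step 3: Project onto [-3, 4].
x_proj = clip(-0.7377) = -0.7377
y_proj = clip(0.1506) = 0.1506
Step 4: Evaluate f.
f(-0.7377, 0.1506) = 0.4899


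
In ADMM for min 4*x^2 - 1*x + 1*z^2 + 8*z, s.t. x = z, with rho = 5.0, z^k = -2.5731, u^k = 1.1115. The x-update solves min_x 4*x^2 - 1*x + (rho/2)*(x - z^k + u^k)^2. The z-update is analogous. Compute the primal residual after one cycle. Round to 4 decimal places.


ADMM iteration with rho = 5.0, z^k = -2.5731, u^k = 1.1115
Step 1: x-update.
Minimize 4*x^2 - 1*x + (5.0/2)*(x + 2.5731 + 1.1115)^2
FOC: (2*4 + 5.0)*x = 1 + 5.0*(-2.5731 - 1.1115)
x^{k+1} = -1.3402
Step 2: z-update.
Minimize 1*z^2 + 8*z + (5.0/2)*(-1.3402 - z + 1.1115)^2
FOC: (2*1 + 5.0)*z = -8 + 5.0*(-1.3402 + 1.1115)
z^{k+1} = -1.3062
Step 3: u-update.
u^{k+1} = 1.1115 - 1.3402 + 1.3062 = 1.0775
Step 4: Primal residual = |-1.3402 + 1.3062| = 0.034


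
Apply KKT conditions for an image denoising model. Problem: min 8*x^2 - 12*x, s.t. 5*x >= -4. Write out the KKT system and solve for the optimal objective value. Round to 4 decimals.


Step 1: Try lambda = 0 (constraint inactive).
Stationarity: 2*8*x - 12 = 0
x* = 12/(2*8) = 0.75
Check constraint: 5*0.75 = 3.75 >= -4 -- satisfied.
Step 2: Compute optimal value.
f(x*) = 8*0.75^2 - 12*0.75 = -4.5


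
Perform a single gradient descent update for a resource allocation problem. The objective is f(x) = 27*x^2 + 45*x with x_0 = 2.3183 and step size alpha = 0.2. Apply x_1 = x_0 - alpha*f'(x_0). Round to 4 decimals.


We compute the gradient at x_0 and apply the update.
f'(x) = 54*x + 45
f'(2.3183) = 54*2.3183 + 45 = 170.1882
x_1 = 2.3183 - 0.2*170.1882 = -31.7193
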